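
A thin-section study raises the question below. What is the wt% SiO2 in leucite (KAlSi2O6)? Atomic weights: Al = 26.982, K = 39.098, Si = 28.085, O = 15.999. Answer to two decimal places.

55.06 wt%

M(KAlSi2O6) = 218.244 g/mol; M(SiO2) = 60.083 g/mol.
Moles SiO2 per formula unit = 2 Si ÷ 1 = 2.0000.
SiO2 fraction = (2.0000 × 60.083) / 218.244 = 120.166/218.244 = 0.5506.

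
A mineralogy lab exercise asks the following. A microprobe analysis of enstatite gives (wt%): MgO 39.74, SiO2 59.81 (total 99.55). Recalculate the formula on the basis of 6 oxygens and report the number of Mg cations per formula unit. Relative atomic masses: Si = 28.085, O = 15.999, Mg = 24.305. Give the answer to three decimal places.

1.987 Mg apfu

MgO (M=40.304): mol = 0.98601; Mg = 0.98601, O = 0.98601.
SiO2 (M=60.083): mol = 0.99546; Si = 0.99546, O = 1.99092.
ΣO = 2.97693; factor = 6/ΣO = 2.01550.
Mg apfu = 0.98601 × 2.01550 = 1.987.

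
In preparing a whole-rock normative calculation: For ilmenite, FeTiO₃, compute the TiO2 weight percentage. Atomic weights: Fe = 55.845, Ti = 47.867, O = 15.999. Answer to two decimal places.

52.64 wt%

M(FeTiO₃) = 151.709 g/mol; M(TiO2) = 79.865 g/mol.
Moles TiO2 per formula unit = 1 Ti ÷ 1 = 1.0000.
TiO2 fraction = (1.0000 × 79.865) / 151.709 = 79.865/151.709 = 0.5264.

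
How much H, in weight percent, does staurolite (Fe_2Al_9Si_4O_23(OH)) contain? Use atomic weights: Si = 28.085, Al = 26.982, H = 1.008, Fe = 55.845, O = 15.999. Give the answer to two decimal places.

M(Fe_2Al_9Si_4O_23(OH)) = 851.852 g/mol.
H contributes 1 × 1.008 = 1.008 g per mole.
1.008/851.852 = 0.0012 → 0.12%.

0.12 weight percent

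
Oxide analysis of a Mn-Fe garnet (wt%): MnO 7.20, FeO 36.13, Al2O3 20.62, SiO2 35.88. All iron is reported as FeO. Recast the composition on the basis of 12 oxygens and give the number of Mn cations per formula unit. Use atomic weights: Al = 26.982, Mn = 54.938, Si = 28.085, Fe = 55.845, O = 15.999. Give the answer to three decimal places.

MnO (M=70.937): mol = 0.10150; Mn = 0.10150, O = 0.10150.
FeO (M=71.844): mol = 0.50290; Fe = 0.50290, O = 0.50290.
Al2O3 (M=101.961): mol = 0.20223; Al = 0.40446, O = 0.60669.
SiO2 (M=60.083): mol = 0.59717; Si = 0.59717, O = 1.19434.
ΣO = 2.40543; factor = 12/ΣO = 4.98871.
Mn apfu = 0.10150 × 4.98871 = 0.506.

0.506 Mn apfu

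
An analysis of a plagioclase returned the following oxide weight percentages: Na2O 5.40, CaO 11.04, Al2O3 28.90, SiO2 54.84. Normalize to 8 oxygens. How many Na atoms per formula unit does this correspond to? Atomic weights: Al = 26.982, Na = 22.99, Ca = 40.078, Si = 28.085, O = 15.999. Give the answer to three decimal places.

Na2O: 5.40/61.979 = 0.08713 mol → 0.17426 mol Na, 0.08713 mol O.
CaO: 11.04/56.077 = 0.19687 mol → 0.19687 mol Ca, 0.19687 mol O.
Al2O3: 28.90/101.961 = 0.28344 mol → 0.56688 mol Al, 0.85032 mol O.
SiO2: 54.84/60.083 = 0.91274 mol → 0.91274 mol Si, 1.82548 mol O.
Total oxygen = 2.95980 mol. Normalization factor = 8/2.95980 = 2.70289.
Na per 8 O = 0.17426 × 2.70289 = 0.471.

0.471 Na apfu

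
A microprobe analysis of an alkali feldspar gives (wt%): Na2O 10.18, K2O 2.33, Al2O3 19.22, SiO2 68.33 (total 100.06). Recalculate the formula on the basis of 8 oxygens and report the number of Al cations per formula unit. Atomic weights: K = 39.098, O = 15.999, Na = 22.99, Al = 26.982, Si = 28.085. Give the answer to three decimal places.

0.996 Al apfu

Na2O (M=61.979): mol = 0.16425; Na = 0.32850, O = 0.16425.
K2O (M=94.195): mol = 0.02474; K = 0.04948, O = 0.02474.
Al2O3 (M=101.961): mol = 0.18850; Al = 0.37700, O = 0.56550.
SiO2 (M=60.083): mol = 1.13726; Si = 1.13726, O = 2.27452.
ΣO = 3.02901; factor = 8/ΣO = 2.64113.
Al apfu = 0.37700 × 2.64113 = 0.996.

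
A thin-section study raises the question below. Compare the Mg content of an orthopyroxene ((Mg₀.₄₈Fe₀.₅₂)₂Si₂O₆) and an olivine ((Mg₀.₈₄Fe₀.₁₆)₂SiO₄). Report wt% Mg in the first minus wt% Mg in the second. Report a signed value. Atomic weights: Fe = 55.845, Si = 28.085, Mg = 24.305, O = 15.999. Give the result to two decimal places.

M((Mg₀.₄₈Fe₀.₅₂)₂Si₂O₆) = 233.576 g/mol, so wt% Mg = 23.333/233.576 × 100 = 9.99%.
M((Mg₀.₈₄Fe₀.₁₆)₂SiO₄) = 150.784 g/mol, so wt% Mg = 40.832/150.784 × 100 = 27.08%.
9.99 − 27.08 = -17.09 pp.

-17.09 percentage points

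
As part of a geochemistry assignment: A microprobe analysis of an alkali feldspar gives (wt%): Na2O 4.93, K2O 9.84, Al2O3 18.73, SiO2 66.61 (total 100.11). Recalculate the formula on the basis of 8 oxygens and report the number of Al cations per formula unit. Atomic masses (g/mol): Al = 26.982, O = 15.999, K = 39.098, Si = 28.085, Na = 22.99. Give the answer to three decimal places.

4.93 wt% Na2O ÷ 61.979 g/mol = 0.07954 mol, giving 0.15908 Na and 0.07954 O.
9.84 wt% K2O ÷ 94.195 g/mol = 0.10446 mol, giving 0.20892 K and 0.10446 O.
18.73 wt% Al2O3 ÷ 101.961 g/mol = 0.18370 mol, giving 0.36740 Al and 0.55110 O.
66.61 wt% SiO2 ÷ 60.083 g/mol = 1.10863 mol, giving 1.10863 Si and 2.21726 O.
Oxygen sums to 2.95236; scaling by 8/2.95236 = 2.70970 puts the formula on 8 O.
Al: 0.36740 × 2.70970 = 0.996 atoms per formula unit.

0.996 Al apfu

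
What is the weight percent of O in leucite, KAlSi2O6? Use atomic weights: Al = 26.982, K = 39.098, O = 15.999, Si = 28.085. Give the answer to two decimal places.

Molar mass of KAlSi2O6: 1·39.098 + 1·26.982 + 2·28.085 + 6·15.999 = 218.244 g/mol.
Mass of O per formula unit: 6 × 15.999 = 95.994 g.
Weight fraction O = 95.994 / 218.244 = 0.4398.

43.98 mass %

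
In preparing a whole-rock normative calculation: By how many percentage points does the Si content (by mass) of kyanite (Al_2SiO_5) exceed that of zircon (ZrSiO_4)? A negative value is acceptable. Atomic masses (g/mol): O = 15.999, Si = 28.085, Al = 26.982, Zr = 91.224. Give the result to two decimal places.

Si in Al_2SiO_5: molar mass 162.044 g/mol; 1×28.085 = 28.085 g → 17.33 wt%.
Si in ZrSiO_4: molar mass 183.305 g/mol; 1×28.085 = 28.085 g → 15.32 wt%.
Difference = 17.33 − 15.32 = 2.01 percentage points.

2.01 percentage points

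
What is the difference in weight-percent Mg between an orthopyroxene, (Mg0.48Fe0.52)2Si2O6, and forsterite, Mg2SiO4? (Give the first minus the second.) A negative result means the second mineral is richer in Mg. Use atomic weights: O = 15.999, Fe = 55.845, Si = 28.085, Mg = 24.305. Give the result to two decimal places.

-24.56 percentage points

Mg in (Mg0.48Fe0.52)2Si2O6: molar mass 233.576 g/mol; 0.96×24.305 = 23.333 g → 9.99 wt%.
Mg in Mg2SiO4: molar mass 140.691 g/mol; 2×24.305 = 48.610 g → 34.55 wt%.
Difference = 9.99 − 34.55 = -24.56 percentage points.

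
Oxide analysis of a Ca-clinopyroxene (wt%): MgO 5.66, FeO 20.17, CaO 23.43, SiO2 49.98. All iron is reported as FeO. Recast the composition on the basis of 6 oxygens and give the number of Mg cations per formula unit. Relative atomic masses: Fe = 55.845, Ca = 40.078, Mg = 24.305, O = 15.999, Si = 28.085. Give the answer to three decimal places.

MgO (M=40.304): mol = 0.14043; Mg = 0.14043, O = 0.14043.
FeO (M=71.844): mol = 0.28075; Fe = 0.28075, O = 0.28075.
CaO (M=56.077): mol = 0.41782; Ca = 0.41782, O = 0.41782.
SiO2 (M=60.083): mol = 0.83185; Si = 0.83185, O = 1.66370.
ΣO = 2.50270; factor = 6/ΣO = 2.39741.
Mg apfu = 0.14043 × 2.39741 = 0.337.

0.337 Mg apfu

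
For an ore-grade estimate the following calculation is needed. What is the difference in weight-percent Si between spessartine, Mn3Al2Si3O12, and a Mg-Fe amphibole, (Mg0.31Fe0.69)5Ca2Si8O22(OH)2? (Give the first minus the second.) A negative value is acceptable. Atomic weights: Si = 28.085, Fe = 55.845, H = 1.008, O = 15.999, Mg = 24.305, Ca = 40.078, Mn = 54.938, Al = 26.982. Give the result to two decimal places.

-7.37 percentage points

Si in Mn3Al2Si3O12: molar mass 495.021 g/mol; 3×28.085 = 84.255 g → 17.02 wt%.
Si in (Mg0.31Fe0.69)5Ca2Si8O22(OH)2: molar mass 921.166 g/mol; 8×28.085 = 224.680 g → 24.39 wt%.
Difference = 17.02 − 24.39 = -7.37 percentage points.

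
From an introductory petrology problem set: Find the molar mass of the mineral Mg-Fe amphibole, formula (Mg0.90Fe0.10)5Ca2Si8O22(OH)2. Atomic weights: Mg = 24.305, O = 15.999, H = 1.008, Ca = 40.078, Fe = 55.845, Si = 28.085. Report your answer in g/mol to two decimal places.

The formula mass is the sum 4.50×24.305 + 0.50×55.845 + 2×40.078 + 8×28.085 + 24×15.999 + 2×1.008.

828.12 g/mol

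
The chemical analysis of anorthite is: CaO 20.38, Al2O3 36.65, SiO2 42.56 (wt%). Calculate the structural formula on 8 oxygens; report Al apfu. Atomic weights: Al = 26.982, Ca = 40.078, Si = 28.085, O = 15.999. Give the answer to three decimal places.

2.012 Al apfu

CaO: 20.38/56.077 = 0.36343 mol → 0.36343 mol Ca, 0.36343 mol O.
Al2O3: 36.65/101.961 = 0.35945 mol → 0.71890 mol Al, 1.07835 mol O.
SiO2: 42.56/60.083 = 0.70835 mol → 0.70835 mol Si, 1.41670 mol O.
Total oxygen = 2.85848 mol. Normalization factor = 8/2.85848 = 2.79869.
Al per 8 O = 0.71890 × 2.79869 = 2.012.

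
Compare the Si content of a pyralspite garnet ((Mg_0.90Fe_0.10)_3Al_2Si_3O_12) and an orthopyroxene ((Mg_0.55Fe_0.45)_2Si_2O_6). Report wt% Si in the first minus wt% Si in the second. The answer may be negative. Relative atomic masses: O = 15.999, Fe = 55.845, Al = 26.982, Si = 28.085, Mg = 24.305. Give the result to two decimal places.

Si in (Mg_0.90Fe_0.10)_3Al_2Si_3O_12: molar mass 412.584 g/mol; 3×28.085 = 84.255 g → 20.42 wt%.
Si in (Mg_0.55Fe_0.45)_2Si_2O_6: molar mass 229.160 g/mol; 2×28.085 = 56.170 g → 24.51 wt%.
Difference = 20.42 − 24.51 = -4.09 percentage points.

-4.09 percentage points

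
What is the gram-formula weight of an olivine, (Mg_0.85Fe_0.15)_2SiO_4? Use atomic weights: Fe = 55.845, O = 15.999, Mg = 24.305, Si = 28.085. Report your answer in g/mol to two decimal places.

150.15 g/mol

The formula mass is the sum 1.70(24.305) + 0.30(55.845) + 1(28.085) + 4(15.999).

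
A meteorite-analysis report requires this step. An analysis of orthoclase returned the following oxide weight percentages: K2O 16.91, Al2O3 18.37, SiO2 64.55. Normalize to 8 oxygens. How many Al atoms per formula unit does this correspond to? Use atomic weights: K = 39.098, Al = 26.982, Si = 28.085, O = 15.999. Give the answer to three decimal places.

1.005 Al apfu

16.91 wt% K2O ÷ 94.195 g/mol = 0.17952 mol, giving 0.35904 K and 0.17952 O.
18.37 wt% Al2O3 ÷ 101.961 g/mol = 0.18017 mol, giving 0.36034 Al and 0.54051 O.
64.55 wt% SiO2 ÷ 60.083 g/mol = 1.07435 mol, giving 1.07435 Si and 2.14870 O.
Oxygen sums to 2.86873; scaling by 8/2.86873 = 2.78869 puts the formula on 8 O.
Al: 0.36034 × 2.78869 = 1.005 atoms per formula unit.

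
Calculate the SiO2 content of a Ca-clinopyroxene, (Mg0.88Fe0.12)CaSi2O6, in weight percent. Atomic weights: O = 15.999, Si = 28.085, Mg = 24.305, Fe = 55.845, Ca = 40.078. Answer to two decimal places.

Formula mass = 220.332 g/mol.
2 Si → 2.0000 mol SiO2 per formula unit; M(SiO2) = 60.083, so SiO2 mass = 120.166 g.
120.166/220.332 × 100 = 54.54 wt%.

54.54 wt%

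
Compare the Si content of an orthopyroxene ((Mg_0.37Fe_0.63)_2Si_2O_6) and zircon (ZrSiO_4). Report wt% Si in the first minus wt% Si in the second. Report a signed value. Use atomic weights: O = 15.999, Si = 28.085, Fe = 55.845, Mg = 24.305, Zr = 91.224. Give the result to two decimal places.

First mineral: 56.170 g Si in 240.514 g formula = 23.35 wt% Si.
Second mineral: 28.085 g Si in 183.305 g formula = 15.32 wt% Si.
23.35% − 15.32% gives a difference of 8.03 percentage points.

8.03 percentage points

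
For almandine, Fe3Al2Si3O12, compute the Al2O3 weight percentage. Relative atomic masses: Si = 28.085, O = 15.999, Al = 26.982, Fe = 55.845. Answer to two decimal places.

Formula mass = 497.742 g/mol.
2 Al → 1.0000 mol Al2O3 per formula unit; M(Al2O3) = 101.961, so Al2O3 mass = 101.961 g.
101.961/497.742 × 100 = 20.48 wt%.

20.48 wt%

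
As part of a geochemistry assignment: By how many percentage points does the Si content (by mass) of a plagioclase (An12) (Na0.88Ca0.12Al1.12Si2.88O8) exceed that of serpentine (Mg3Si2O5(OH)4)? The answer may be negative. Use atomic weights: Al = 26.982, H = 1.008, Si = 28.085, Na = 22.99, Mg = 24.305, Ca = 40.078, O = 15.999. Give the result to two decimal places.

10.35 percentage points

Si in Na0.88Ca0.12Al1.12Si2.88O8: molar mass 264.137 g/mol; 2.88×28.085 = 80.885 g → 30.62 wt%.
Si in Mg3Si2O5(OH)4: molar mass 277.108 g/mol; 2×28.085 = 56.170 g → 20.27 wt%.
Difference = 30.62 − 20.27 = 10.35 percentage points.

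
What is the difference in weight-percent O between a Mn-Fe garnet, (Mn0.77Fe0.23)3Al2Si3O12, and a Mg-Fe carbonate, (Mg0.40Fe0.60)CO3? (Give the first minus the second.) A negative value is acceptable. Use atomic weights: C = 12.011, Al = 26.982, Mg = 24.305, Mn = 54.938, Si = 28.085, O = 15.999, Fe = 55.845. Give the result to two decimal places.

First mineral: 191.988 g O in 495.647 g formula = 38.73 wt% O.
Second mineral: 47.997 g O in 103.237 g formula = 46.49 wt% O.
38.73% − 46.49% gives a difference of -7.76 percentage points.

-7.76 percentage points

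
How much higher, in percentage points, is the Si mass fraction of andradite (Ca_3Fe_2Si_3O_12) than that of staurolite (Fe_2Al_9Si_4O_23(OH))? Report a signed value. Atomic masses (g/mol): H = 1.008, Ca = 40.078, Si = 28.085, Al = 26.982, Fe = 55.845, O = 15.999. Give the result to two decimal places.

3.39 percentage points

First mineral: 84.255 g Si in 508.167 g formula = 16.58 wt% Si.
Second mineral: 112.340 g Si in 851.852 g formula = 13.19 wt% Si.
16.58% − 13.19% gives a difference of 3.39 percentage points.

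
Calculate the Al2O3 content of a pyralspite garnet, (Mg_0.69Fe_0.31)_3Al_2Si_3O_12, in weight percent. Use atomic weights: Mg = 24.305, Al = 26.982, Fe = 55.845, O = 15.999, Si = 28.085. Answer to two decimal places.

Formula mass = 432.454 g/mol.
2 Al → 1.0000 mol Al2O3 per formula unit; M(Al2O3) = 101.961, so Al2O3 mass = 101.961 g.
101.961/432.454 × 100 = 23.58 wt%.

23.58 wt%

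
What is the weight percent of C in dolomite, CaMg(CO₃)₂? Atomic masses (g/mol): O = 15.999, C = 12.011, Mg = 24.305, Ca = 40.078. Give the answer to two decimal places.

13.03 mass %

Molar mass of CaMg(CO₃)₂: 1*40.078 + 1*24.305 + 2*12.011 + 6*15.999 = 184.399 g/mol.
Mass of C per formula unit: 2 × 12.011 = 24.022 g.
Weight fraction C = 24.022 / 184.399 = 0.1303.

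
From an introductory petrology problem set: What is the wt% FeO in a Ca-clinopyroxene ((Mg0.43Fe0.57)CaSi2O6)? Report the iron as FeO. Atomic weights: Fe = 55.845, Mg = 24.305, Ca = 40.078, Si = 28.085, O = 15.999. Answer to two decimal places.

Molar mass of (Mg0.43Fe0.57)CaSi2O6 = 0.43*24.305 + 0.57*55.845 + 1*40.078 + 2*28.085 + 6*15.999 = 234.525 g/mol.
Each formula unit contains 0.57 Fe, equivalent to 0.57/1 = 0.5700 mol FeO.
M(FeO) = 1×55.845 + 1×15.999 = 71.844 g/mol.
Mass of FeO per formula unit = 0.5700 × 71.844 = 40.951 g.
FeO wt% = 40.951 / 234.525 × 100 = 17.46%.

17.46 wt%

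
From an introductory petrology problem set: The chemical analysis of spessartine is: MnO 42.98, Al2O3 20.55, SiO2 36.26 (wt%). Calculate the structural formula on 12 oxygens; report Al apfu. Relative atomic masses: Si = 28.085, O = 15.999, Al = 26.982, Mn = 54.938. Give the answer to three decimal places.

2.001 Al apfu

MnO: 42.98/70.937 = 0.60589 mol → 0.60589 mol Mn, 0.60589 mol O.
Al2O3: 20.55/101.961 = 0.20155 mol → 0.40310 mol Al, 0.60465 mol O.
SiO2: 36.26/60.083 = 0.60350 mol → 0.60350 mol Si, 1.20700 mol O.
Total oxygen = 2.41754 mol. Normalization factor = 12/2.41754 = 4.96372.
Al per 12 O = 0.40310 × 4.96372 = 2.001.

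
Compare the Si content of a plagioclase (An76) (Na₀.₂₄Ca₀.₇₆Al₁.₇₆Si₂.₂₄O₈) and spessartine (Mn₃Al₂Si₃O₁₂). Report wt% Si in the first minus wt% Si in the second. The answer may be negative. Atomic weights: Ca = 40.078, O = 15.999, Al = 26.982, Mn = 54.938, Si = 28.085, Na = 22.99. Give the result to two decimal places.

5.91 percentage points

First mineral: 62.910 g Si in 274.368 g formula = 22.93 wt% Si.
Second mineral: 84.255 g Si in 495.021 g formula = 17.02 wt% Si.
22.93% − 17.02% gives a difference of 5.91 percentage points.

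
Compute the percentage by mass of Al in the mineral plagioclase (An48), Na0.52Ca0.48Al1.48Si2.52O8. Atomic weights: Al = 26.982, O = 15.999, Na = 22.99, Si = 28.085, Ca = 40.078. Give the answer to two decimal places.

M(Na0.52Ca0.48Al1.48Si2.52O8) = 269.892 g/mol.
Al contributes 1.48 × 26.982 = 39.933 g per mole.
39.933/269.892 = 0.1480 → 14.80%.

14.80 mass %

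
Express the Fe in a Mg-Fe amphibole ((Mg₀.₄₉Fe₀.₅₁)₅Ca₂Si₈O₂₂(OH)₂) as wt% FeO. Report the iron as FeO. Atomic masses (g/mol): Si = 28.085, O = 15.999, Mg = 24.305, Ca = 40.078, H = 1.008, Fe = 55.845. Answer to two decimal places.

20.52 wt%

M((Mg₀.₄₉Fe₀.₅₁)₅Ca₂Si₈O₂₂(OH)₂) = 892.780 g/mol; M(FeO) = 71.844 g/mol.
Moles FeO per formula unit = 2.55 Fe ÷ 1 = 2.5500.
FeO fraction = (2.5500 × 71.844) / 892.780 = 183.202/892.780 = 0.2052.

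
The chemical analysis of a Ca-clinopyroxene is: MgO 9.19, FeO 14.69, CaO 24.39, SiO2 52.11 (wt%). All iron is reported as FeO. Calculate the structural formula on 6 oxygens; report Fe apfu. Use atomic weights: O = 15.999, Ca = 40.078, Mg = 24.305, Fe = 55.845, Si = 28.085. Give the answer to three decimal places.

MgO: 9.19/40.304 = 0.22802 mol → 0.22802 mol Mg, 0.22802 mol O.
FeO: 14.69/71.844 = 0.20447 mol → 0.20447 mol Fe, 0.20447 mol O.
CaO: 24.39/56.077 = 0.43494 mol → 0.43494 mol Ca, 0.43494 mol O.
SiO2: 52.11/60.083 = 0.86730 mol → 0.86730 mol Si, 1.73460 mol O.
Total oxygen = 2.60203 mol. Normalization factor = 6/2.60203 = 2.30589.
Fe per 6 O = 0.20447 × 2.30589 = 0.471.

0.471 Fe apfu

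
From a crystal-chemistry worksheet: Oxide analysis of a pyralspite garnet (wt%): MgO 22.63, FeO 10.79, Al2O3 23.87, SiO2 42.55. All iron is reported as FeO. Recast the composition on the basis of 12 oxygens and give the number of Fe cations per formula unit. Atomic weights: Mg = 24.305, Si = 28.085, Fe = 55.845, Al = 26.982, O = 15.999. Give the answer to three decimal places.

0.637 Fe apfu

MgO (M=40.304): mol = 0.56148; Mg = 0.56148, O = 0.56148.
FeO (M=71.844): mol = 0.15019; Fe = 0.15019, O = 0.15019.
Al2O3 (M=101.961): mol = 0.23411; Al = 0.46822, O = 0.70233.
SiO2 (M=60.083): mol = 0.70819; Si = 0.70819, O = 1.41638.
ΣO = 2.83038; factor = 12/ΣO = 4.23971.
Fe apfu = 0.15019 × 4.23971 = 0.637.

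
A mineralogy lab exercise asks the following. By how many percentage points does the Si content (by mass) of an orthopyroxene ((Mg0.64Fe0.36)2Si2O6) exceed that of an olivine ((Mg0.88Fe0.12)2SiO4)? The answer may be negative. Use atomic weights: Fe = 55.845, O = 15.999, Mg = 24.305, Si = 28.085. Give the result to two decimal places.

6.19 percentage points

Si in (Mg0.64Fe0.36)2Si2O6: molar mass 223.483 g/mol; 2×28.085 = 56.170 g → 25.13 wt%.
Si in (Mg0.88Fe0.12)2SiO4: molar mass 148.261 g/mol; 1×28.085 = 28.085 g → 18.94 wt%.
Difference = 25.13 − 18.94 = 6.19 percentage points.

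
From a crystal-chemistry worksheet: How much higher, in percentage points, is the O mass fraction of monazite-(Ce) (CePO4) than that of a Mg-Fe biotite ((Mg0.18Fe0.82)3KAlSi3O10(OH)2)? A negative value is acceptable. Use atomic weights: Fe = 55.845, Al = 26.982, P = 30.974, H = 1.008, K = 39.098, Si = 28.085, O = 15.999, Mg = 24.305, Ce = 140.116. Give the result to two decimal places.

-11.58 percentage points

First mineral: 63.996 g O in 235.086 g formula = 27.22 wt% O.
Second mineral: 191.988 g O in 494.842 g formula = 38.80 wt% O.
27.22% − 38.80% gives a difference of -11.58 percentage points.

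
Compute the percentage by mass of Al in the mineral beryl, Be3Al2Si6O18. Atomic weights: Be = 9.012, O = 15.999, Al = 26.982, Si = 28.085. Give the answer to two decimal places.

Formula mass = 3*9.012 + 2*26.982 + 6*28.085 + 18*15.999 = 537.492 g/mol, of which 53.964 g is Al.
So Al makes up 53.964/537.492 = 0.1004 of the mass, i.e. 10.04%.

10.04 weight percent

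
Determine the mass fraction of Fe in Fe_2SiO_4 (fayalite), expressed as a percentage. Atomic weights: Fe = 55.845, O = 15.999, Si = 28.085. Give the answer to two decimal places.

Formula mass = 2×55.845 + 1×28.085 + 4×15.999 = 203.771 g/mol, of which 111.690 g is Fe.
So Fe makes up 111.690/203.771 = 0.5481 of the mass, i.e. 54.81%.

54.81 wt%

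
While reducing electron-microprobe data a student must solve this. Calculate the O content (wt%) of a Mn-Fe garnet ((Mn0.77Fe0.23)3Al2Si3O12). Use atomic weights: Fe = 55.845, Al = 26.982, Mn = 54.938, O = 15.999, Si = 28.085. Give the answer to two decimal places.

38.73 wt%

M((Mn0.77Fe0.23)3Al2Si3O12) = 495.647 g/mol.
O contributes 12 × 15.999 = 191.988 g per mole.
191.988/495.647 = 0.3873 → 38.73%.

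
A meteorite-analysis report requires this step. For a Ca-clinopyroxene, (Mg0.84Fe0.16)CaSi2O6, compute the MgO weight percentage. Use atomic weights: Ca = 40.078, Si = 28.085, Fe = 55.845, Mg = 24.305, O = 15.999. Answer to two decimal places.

15.28 wt%

Formula mass = 221.593 g/mol.
0.84 Mg → 0.8400 mol MgO per formula unit; M(MgO) = 40.304, so MgO mass = 33.855 g.
33.855/221.593 × 100 = 15.28 wt%.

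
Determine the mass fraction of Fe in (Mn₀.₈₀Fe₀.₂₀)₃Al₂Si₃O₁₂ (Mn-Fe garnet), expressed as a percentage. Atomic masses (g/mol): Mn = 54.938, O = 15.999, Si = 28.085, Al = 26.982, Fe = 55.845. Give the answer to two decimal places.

6.76 wt%

Molar mass of (Mn₀.₈₀Fe₀.₂₀)₃Al₂Si₃O₁₂: 2.40·54.938 + 0.60·55.845 + 2·26.982 + 3·28.085 + 12·15.999 = 495.565 g/mol.
Mass of Fe per formula unit: 0.60 × 55.845 = 33.507 g.
Weight fraction Fe = 33.507 / 495.565 = 0.0676.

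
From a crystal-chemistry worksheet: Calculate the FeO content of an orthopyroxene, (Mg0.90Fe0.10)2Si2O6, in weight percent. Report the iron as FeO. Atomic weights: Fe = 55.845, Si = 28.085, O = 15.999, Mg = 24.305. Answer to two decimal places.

6.94 wt%

Formula mass = 207.082 g/mol.
0.20 Fe → 0.2000 mol FeO per formula unit; M(FeO) = 71.844, so FeO mass = 14.369 g.
14.369/207.082 × 100 = 6.94 wt%.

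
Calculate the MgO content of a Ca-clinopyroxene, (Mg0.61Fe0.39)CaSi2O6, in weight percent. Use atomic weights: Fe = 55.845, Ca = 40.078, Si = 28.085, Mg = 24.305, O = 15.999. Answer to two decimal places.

Molar mass of (Mg0.61Fe0.39)CaSi2O6 = 0.61*24.305 + 0.39*55.845 + 1*40.078 + 2*28.085 + 6*15.999 = 228.848 g/mol.
Each formula unit contains 0.61 Mg, equivalent to 0.61/1 = 0.6100 mol MgO.
M(MgO) = 1×24.305 + 1×15.999 = 40.304 g/mol.
Mass of MgO per formula unit = 0.6100 × 40.304 = 24.585 g.
MgO wt% = 24.585 / 228.848 × 100 = 10.74%.

10.74 wt%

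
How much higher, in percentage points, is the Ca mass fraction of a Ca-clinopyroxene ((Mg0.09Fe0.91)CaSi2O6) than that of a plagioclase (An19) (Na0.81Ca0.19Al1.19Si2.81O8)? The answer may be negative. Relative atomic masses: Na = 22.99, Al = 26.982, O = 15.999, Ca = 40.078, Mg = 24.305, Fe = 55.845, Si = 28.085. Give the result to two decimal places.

13.47 percentage points

M((Mg0.09Fe0.91)CaSi2O6) = 245.248 g/mol, so wt% Ca = 40.078/245.248 × 100 = 16.34%.
M(Na0.81Ca0.19Al1.19Si2.81O8) = 265.256 g/mol, so wt% Ca = 7.615/265.256 × 100 = 2.87%.
16.34 − 2.87 = 13.47 pp.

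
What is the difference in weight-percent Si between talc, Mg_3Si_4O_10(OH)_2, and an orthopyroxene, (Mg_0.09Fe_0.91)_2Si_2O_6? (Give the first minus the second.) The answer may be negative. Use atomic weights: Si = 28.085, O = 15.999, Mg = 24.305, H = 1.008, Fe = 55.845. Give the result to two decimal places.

7.86 percentage points

First mineral: 112.340 g Si in 379.259 g formula = 29.62 wt% Si.
Second mineral: 56.170 g Si in 258.177 g formula = 21.76 wt% Si.
29.62% − 21.76% gives a difference of 7.86 percentage points.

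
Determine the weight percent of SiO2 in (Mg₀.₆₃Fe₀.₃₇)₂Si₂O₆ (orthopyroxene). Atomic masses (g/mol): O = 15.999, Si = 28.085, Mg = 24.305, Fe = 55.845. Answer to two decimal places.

Molar mass of (Mg₀.₆₃Fe₀.₃₇)₂Si₂O₆ = 1.26·24.305 + 0.74·55.845 + 2·28.085 + 6·15.999 = 224.114 g/mol.
Each formula unit contains 2 Si, equivalent to 2/1 = 2.0000 mol SiO2.
M(SiO2) = 1×28.085 + 2×15.999 = 60.083 g/mol.
Mass of SiO2 per formula unit = 2.0000 × 60.083 = 120.166 g.
SiO2 wt% = 120.166 / 224.114 × 100 = 53.62%.

53.62 wt%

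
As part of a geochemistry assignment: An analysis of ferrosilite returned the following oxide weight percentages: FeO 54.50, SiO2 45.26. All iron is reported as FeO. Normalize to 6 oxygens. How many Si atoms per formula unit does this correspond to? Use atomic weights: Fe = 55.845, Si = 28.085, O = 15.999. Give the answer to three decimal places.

FeO (M=71.844): mol = 0.75859; Fe = 0.75859, O = 0.75859.
SiO2 (M=60.083): mol = 0.75329; Si = 0.75329, O = 1.50658.
ΣO = 2.26517; factor = 6/ΣO = 2.64881.
Si apfu = 0.75329 × 2.64881 = 1.995.

1.995 Si apfu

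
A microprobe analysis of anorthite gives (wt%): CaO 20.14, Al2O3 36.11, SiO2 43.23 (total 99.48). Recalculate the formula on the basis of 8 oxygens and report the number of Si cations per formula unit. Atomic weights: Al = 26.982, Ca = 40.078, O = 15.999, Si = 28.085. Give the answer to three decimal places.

2.012 Si apfu

CaO: 20.14/56.077 = 0.35915 mol → 0.35915 mol Ca, 0.35915 mol O.
Al2O3: 36.11/101.961 = 0.35416 mol → 0.70832 mol Al, 1.06248 mol O.
SiO2: 43.23/60.083 = 0.71950 mol → 0.71950 mol Si, 1.43900 mol O.
Total oxygen = 2.86063 mol. Normalization factor = 8/2.86063 = 2.79659.
Si per 8 O = 0.71950 × 2.79659 = 2.012.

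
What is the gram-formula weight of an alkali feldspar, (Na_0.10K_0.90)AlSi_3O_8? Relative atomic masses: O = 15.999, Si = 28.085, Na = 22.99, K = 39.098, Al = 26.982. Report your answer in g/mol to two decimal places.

276.72 g/mol

Na: 0.10 × 22.99 = 2.2990
K: 0.90 × 39.098 = 35.1882
Al: 1 × 26.982 = 26.9820
Si: 3 × 28.085 = 84.2550
O: 8 × 15.999 = 127.9920
Summing the contributions gives the formula mass.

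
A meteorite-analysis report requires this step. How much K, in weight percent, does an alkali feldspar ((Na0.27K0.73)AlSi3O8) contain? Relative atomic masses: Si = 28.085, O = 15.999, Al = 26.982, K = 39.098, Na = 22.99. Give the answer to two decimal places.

Formula mass = 0.27·22.99 + 0.73·39.098 + 1·26.982 + 3·28.085 + 8·15.999 = 273.978 g/mol, of which 28.542 g is K.
So K makes up 28.542/273.978 = 0.1042 of the mass, i.e. 10.42%.

10.42 weight percent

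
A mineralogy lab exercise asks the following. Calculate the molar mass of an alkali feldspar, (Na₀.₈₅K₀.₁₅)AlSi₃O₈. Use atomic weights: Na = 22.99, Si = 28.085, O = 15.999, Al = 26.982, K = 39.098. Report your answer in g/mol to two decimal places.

The formula mass is the sum 0.85×22.99 + 0.15×39.098 + 1×26.982 + 3×28.085 + 8×15.999.

264.64 g/mol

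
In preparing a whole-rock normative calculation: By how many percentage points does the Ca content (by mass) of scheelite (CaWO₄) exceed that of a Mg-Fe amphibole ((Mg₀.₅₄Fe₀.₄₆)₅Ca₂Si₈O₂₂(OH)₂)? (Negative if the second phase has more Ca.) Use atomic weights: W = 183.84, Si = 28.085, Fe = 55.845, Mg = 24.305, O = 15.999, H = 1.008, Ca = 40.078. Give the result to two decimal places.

First mineral: 40.078 g Ca in 287.914 g formula = 13.92 wt% Ca.
Second mineral: 80.156 g Ca in 884.895 g formula = 9.06 wt% Ca.
13.92% − 9.06% gives a difference of 4.86 percentage points.

4.86 percentage points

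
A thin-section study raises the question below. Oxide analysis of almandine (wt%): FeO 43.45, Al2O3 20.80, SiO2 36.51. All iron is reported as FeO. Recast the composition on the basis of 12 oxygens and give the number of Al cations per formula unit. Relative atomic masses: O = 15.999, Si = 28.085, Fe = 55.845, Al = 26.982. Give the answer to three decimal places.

2.013 Al apfu

FeO (M=71.844): mol = 0.60478; Fe = 0.60478, O = 0.60478.
Al2O3 (M=101.961): mol = 0.20400; Al = 0.40800, O = 0.61200.
SiO2 (M=60.083): mol = 0.60766; Si = 0.60766, O = 1.21532.
ΣO = 2.43210; factor = 12/ΣO = 4.93401.
Al apfu = 0.40800 × 4.93401 = 2.013.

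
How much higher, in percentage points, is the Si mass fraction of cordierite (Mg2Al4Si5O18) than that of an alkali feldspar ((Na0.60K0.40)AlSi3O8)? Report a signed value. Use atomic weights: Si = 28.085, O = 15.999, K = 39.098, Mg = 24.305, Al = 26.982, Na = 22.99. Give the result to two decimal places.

-7.35 percentage points

M(Mg2Al4Si5O18) = 584.945 g/mol, so wt% Si = 140.425/584.945 × 100 = 24.01%.
M((Na0.60K0.40)AlSi3O8) = 268.662 g/mol, so wt% Si = 84.255/268.662 × 100 = 31.36%.
24.01 − 31.36 = -7.35 pp.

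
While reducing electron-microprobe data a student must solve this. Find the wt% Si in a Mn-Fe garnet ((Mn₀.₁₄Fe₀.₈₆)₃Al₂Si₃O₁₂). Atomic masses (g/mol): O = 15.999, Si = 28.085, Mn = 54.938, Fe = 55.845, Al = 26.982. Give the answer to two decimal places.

Molar mass of (Mn₀.₁₄Fe₀.₈₆)₃Al₂Si₃O₁₂: 0.42*54.938 + 2.58*55.845 + 2*26.982 + 3*28.085 + 12*15.999 = 497.361 g/mol.
Mass of Si per formula unit: 3 × 28.085 = 84.255 g.
Weight fraction Si = 84.255 / 497.361 = 0.1694.

16.94 mass %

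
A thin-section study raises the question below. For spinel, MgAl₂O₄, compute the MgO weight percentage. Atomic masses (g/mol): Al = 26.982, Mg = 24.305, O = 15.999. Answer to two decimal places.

28.33 wt%

Formula mass = 142.265 g/mol.
1 Mg → 1.0000 mol MgO per formula unit; M(MgO) = 40.304, so MgO mass = 40.304 g.
40.304/142.265 × 100 = 28.33 wt%.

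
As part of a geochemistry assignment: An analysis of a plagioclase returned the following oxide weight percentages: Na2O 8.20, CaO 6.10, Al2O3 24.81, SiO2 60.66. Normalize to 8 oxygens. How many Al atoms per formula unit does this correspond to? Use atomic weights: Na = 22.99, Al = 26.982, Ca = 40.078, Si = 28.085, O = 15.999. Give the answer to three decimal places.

1.302 Al apfu

8.20 wt% Na2O ÷ 61.979 g/mol = 0.13230 mol, giving 0.26460 Na and 0.13230 O.
6.10 wt% CaO ÷ 56.077 g/mol = 0.10878 mol, giving 0.10878 Ca and 0.10878 O.
24.81 wt% Al2O3 ÷ 101.961 g/mol = 0.24333 mol, giving 0.48666 Al and 0.72999 O.
60.66 wt% SiO2 ÷ 60.083 g/mol = 1.00960 mol, giving 1.00960 Si and 2.01920 O.
Oxygen sums to 2.99027; scaling by 8/2.99027 = 2.67534 puts the formula on 8 O.
Al: 0.48666 × 2.67534 = 1.302 atoms per formula unit.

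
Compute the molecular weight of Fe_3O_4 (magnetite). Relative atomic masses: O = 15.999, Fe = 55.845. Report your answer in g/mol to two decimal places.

Fe: 3 × 55.845 = 167.5350
O: 4 × 15.999 = 63.9960
Summing the contributions gives the formula mass.

231.53 g/mol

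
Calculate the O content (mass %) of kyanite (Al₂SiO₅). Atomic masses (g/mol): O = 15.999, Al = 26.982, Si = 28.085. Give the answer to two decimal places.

49.37 mass %

M(Al₂SiO₅) = 162.044 g/mol.
O contributes 5 × 15.999 = 79.995 g per mole.
79.995/162.044 = 0.4937 → 49.37%.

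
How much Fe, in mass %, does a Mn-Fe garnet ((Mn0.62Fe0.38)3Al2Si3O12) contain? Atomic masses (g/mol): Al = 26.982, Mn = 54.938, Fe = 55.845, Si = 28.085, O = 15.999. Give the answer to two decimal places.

M((Mn0.62Fe0.38)3Al2Si3O12) = 496.055 g/mol.
Fe contributes 1.14 × 55.845 = 63.663 g per mole.
63.663/496.055 = 0.1283 → 12.83%.

12.83 mass %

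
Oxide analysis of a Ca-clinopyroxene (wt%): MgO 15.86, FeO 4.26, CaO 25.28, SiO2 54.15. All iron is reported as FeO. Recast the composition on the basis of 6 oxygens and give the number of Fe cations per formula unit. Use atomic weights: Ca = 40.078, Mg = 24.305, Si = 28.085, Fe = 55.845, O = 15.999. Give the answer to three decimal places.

0.131 Fe apfu

MgO: 15.86/40.304 = 0.39351 mol → 0.39351 mol Mg, 0.39351 mol O.
FeO: 4.26/71.844 = 0.05930 mol → 0.05930 mol Fe, 0.05930 mol O.
CaO: 25.28/56.077 = 0.45081 mol → 0.45081 mol Ca, 0.45081 mol O.
SiO2: 54.15/60.083 = 0.90125 mol → 0.90125 mol Si, 1.80250 mol O.
Total oxygen = 2.70612 mol. Normalization factor = 6/2.70612 = 2.21720.
Fe per 6 O = 0.05930 × 2.21720 = 0.131.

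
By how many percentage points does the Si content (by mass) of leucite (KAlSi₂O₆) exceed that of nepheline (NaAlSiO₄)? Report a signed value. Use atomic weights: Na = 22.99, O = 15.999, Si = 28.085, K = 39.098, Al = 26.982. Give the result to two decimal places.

5.97 percentage points

First mineral: 56.170 g Si in 218.244 g formula = 25.74 wt% Si.
Second mineral: 28.085 g Si in 142.053 g formula = 19.77 wt% Si.
25.74% − 19.77% gives a difference of 5.97 percentage points.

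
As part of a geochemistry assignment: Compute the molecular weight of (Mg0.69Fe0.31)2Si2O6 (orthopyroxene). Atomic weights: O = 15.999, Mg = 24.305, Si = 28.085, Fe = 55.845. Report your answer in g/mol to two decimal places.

M = 1.38×24.305 + 0.62×55.845 + 2×28.085 + 6×15.999

220.33 g/mol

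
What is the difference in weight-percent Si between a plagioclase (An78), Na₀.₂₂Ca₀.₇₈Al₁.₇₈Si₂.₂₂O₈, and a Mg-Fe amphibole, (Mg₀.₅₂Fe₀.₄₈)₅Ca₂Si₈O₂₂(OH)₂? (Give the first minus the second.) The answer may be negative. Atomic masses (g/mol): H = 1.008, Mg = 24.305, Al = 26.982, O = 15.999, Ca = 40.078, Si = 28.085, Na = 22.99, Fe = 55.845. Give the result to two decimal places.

Si in Na₀.₂₂Ca₀.₇₈Al₁.₇₈Si₂.₂₂O₈: molar mass 274.687 g/mol; 2.22×28.085 = 62.349 g → 22.70 wt%.
Si in (Mg₀.₅₂Fe₀.₄₈)₅Ca₂Si₈O₂₂(OH)₂: molar mass 888.049 g/mol; 8×28.085 = 224.680 g → 25.30 wt%.
Difference = 22.70 − 25.30 = -2.60 percentage points.

-2.60 percentage points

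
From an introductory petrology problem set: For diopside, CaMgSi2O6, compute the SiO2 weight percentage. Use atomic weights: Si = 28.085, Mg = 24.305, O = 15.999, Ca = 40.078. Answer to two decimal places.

55.49 wt%

Molar mass of CaMgSi2O6 = 1×40.078 + 1×24.305 + 2×28.085 + 6×15.999 = 216.547 g/mol.
Each formula unit contains 2 Si, equivalent to 2/1 = 2.0000 mol SiO2.
M(SiO2) = 1×28.085 + 2×15.999 = 60.083 g/mol.
Mass of SiO2 per formula unit = 2.0000 × 60.083 = 120.166 g.
SiO2 wt% = 120.166 / 216.547 × 100 = 55.49%.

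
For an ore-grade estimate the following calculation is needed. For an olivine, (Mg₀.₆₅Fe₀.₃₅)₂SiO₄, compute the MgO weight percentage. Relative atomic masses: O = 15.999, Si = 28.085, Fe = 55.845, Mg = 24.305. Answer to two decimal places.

Formula mass = 162.769 g/mol.
1.30 Mg → 1.3000 mol MgO per formula unit; M(MgO) = 40.304, so MgO mass = 52.395 g.
52.395/162.769 × 100 = 32.19 wt%.

32.19 wt%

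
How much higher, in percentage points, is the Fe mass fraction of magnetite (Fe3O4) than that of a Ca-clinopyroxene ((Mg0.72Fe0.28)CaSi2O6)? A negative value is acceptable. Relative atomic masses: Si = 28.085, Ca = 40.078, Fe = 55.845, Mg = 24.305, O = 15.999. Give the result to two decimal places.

65.42 percentage points

M(Fe3O4) = 231.531 g/mol, so wt% Fe = 167.535/231.531 × 100 = 72.36%.
M((Mg0.72Fe0.28)CaSi2O6) = 225.378 g/mol, so wt% Fe = 15.637/225.378 × 100 = 6.94%.
72.36 − 6.94 = 65.42 pp.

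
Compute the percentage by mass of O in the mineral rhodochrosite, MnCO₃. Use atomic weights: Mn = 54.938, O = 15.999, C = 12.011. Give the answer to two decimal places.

M(MnCO₃) = 114.946 g/mol.
O contributes 3 × 15.999 = 47.997 g per mole.
47.997/114.946 = 0.4176 → 41.76%.

41.76 mass %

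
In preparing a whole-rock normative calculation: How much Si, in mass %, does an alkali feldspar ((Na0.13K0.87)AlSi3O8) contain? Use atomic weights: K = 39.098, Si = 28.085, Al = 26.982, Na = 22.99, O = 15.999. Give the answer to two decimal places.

Molar mass of (Na0.13K0.87)AlSi3O8: 0.13*22.99 + 0.87*39.098 + 1*26.982 + 3*28.085 + 8*15.999 = 276.233 g/mol.
Mass of Si per formula unit: 3 × 28.085 = 84.255 g.
Weight fraction Si = 84.255 / 276.233 = 0.3050.

30.50 mass %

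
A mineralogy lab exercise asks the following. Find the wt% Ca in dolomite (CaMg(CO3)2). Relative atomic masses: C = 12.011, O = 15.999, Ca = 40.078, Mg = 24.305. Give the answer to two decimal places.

21.73 weight percent

M(CaMg(CO3)2) = 184.399 g/mol.
Ca contributes 1 × 40.078 = 40.078 g per mole.
40.078/184.399 = 0.2173 → 21.73%.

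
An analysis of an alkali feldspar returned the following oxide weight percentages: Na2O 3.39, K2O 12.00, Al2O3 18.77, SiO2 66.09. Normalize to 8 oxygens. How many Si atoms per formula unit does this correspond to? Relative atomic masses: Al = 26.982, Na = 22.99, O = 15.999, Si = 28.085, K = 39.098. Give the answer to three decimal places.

2.999 Si apfu

Na2O: 3.39/61.979 = 0.05470 mol → 0.10940 mol Na, 0.05470 mol O.
K2O: 12.00/94.195 = 0.12740 mol → 0.25480 mol K, 0.12740 mol O.
Al2O3: 18.77/101.961 = 0.18409 mol → 0.36818 mol Al, 0.55227 mol O.
SiO2: 66.09/60.083 = 1.09998 mol → 1.09998 mol Si, 2.19996 mol O.
Total oxygen = 2.93433 mol. Normalization factor = 8/2.93433 = 2.72635.
Si per 8 O = 1.09998 × 2.72635 = 2.999.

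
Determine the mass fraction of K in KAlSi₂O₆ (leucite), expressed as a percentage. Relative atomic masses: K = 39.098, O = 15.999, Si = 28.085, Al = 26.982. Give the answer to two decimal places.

Molar mass of KAlSi₂O₆: 1·39.098 + 1·26.982 + 2·28.085 + 6·15.999 = 218.244 g/mol.
Mass of K per formula unit: 1 × 39.098 = 39.098 g.
Weight fraction K = 39.098 / 218.244 = 0.1791.

17.91 mass %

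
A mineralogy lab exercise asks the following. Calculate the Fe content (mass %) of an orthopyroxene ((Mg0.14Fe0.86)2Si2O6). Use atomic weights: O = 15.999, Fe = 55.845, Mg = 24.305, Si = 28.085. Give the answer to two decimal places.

37.66 mass %

M((Mg0.14Fe0.86)2Si2O6) = 255.023 g/mol.
Fe contributes 1.72 × 55.845 = 96.053 g per mole.
96.053/255.023 = 0.3766 → 37.66%.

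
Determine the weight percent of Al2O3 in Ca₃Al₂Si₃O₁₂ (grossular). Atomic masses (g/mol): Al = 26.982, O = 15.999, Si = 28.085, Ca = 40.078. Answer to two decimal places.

Formula mass = 450.441 g/mol.
2 Al → 1.0000 mol Al2O3 per formula unit; M(Al2O3) = 101.961, so Al2O3 mass = 101.961 g.
101.961/450.441 × 100 = 22.64 wt%.

22.64 wt%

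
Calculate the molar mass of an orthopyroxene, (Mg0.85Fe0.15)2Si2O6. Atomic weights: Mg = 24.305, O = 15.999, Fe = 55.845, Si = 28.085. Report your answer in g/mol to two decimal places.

210.24 g/mol

M = 1.70(24.305) + 0.30(55.845) + 2(28.085) + 6(15.999)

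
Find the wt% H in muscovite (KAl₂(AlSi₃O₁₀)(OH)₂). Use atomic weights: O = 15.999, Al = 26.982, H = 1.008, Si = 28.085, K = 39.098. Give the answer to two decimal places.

Molar mass of KAl₂(AlSi₃O₁₀)(OH)₂: 1*39.098 + 3*26.982 + 3*28.085 + 12*15.999 + 2*1.008 = 398.303 g/mol.
Mass of H per formula unit: 2 × 1.008 = 2.016 g.
Weight fraction H = 2.016 / 398.303 = 0.0051.

0.51 wt%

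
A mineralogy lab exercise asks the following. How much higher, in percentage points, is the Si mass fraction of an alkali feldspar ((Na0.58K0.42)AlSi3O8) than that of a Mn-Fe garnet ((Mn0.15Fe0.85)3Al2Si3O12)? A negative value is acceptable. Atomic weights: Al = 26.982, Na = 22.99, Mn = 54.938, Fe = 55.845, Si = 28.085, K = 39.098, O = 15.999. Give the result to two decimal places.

M((Na0.58K0.42)AlSi3O8) = 268.984 g/mol, so wt% Si = 84.255/268.984 × 100 = 31.32%.
M((Mn0.15Fe0.85)3Al2Si3O12) = 497.334 g/mol, so wt% Si = 84.255/497.334 × 100 = 16.94%.
31.32 − 16.94 = 14.38 pp.

14.38 percentage points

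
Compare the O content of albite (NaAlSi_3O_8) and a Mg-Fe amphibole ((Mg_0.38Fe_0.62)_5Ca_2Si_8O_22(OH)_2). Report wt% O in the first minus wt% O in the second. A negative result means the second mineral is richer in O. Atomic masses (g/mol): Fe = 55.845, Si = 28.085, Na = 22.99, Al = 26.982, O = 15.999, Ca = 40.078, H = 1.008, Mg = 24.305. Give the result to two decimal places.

First mineral: 127.992 g O in 262.219 g formula = 48.81 wt% O.
Second mineral: 383.976 g O in 910.127 g formula = 42.19 wt% O.
48.81% − 42.19% gives a difference of 6.62 percentage points.

6.62 percentage points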